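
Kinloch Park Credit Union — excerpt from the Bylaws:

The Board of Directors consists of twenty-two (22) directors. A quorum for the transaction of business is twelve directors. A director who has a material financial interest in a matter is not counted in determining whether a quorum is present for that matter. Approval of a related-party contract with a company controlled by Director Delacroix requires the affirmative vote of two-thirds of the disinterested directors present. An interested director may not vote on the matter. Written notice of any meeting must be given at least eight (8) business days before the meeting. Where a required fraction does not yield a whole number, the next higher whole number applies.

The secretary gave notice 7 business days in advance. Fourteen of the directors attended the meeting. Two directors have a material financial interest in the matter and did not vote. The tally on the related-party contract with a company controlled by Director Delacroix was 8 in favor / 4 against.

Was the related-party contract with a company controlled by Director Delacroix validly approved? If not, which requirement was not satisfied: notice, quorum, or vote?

Invalid — notice requirement not satisfied.

Notice: 7 business days given; 8 required (7 < 8). Not satisfied.
Quorum: 14 present, but the 2 interested directors do not count, leaving 12. Quorum is 12. Satisfied.
Vote: the related-party contract with a company controlled by Director Delacroix requires two-thirds of the disinterested directors present (14 − 2 = 12). 2/3 of 12 = 8, so 8 affirmative votes are needed; 8 voted in favor. Satisfied.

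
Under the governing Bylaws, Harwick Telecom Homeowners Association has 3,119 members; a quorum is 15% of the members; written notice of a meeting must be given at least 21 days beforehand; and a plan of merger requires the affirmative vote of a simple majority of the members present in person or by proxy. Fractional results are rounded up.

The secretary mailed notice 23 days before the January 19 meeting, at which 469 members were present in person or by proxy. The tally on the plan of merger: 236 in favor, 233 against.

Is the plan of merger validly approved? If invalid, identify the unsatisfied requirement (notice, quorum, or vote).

Valid — all requirements satisfied.

Notice: 23 days given; 21 required. Satisfied.
Quorum: 15% of 3,119 = 467.85, rounded up to 468; 469 present. Satisfied.
Vote: requires a majority of those present (469); a majority of 469 is 235, so 235 needed; 236 in favor. Satisfied.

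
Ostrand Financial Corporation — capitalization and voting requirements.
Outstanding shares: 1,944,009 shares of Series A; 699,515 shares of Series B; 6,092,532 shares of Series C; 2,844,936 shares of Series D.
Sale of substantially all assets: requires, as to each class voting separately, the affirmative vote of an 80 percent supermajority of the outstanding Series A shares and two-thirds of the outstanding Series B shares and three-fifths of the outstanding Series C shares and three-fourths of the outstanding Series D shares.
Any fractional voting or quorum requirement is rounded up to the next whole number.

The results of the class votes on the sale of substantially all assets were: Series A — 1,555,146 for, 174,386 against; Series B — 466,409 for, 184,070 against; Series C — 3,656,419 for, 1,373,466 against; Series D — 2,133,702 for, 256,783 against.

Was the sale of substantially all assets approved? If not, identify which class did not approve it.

Series A: 4/5 of 1944009 = 1555207.20, rounded up to 1555208; 1,555,208 required, 1,555,146 in favor — not approved.
Series B: 2/3 of 699515 = 466343.33, rounded up to 466344; 466,344 required, 466,409 in favor — approved.
Series C: 3/5 of 6092532 = 3655519.20, rounded up to 3655520; 3,655,520 required, 3,656,419 in favor — approved.
Series D: 3/4 of 2844936 = 2133702; 2,133,702 required, 2,133,702 in favor — approved.

Not approved — the Series A shares did not give the required vote.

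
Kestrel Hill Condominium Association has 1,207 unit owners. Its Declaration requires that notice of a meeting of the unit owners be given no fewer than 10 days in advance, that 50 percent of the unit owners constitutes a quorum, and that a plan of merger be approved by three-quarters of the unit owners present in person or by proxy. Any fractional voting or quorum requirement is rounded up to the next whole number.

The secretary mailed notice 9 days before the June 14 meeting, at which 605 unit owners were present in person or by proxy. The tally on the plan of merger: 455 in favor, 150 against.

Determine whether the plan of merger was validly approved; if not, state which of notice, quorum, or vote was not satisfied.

Invalid — notice requirement not satisfied.

Notice: 9 days given; 10 required. Not satisfied.
Quorum: 50% of 1,207 = 603.50, rounded up to 604; 605 present. Satisfied.
Vote: requires three-fourths of those present (605); 3/4 of 605 = 453.75, rounded up to 454, so 454 needed; 455 in favor. Satisfied.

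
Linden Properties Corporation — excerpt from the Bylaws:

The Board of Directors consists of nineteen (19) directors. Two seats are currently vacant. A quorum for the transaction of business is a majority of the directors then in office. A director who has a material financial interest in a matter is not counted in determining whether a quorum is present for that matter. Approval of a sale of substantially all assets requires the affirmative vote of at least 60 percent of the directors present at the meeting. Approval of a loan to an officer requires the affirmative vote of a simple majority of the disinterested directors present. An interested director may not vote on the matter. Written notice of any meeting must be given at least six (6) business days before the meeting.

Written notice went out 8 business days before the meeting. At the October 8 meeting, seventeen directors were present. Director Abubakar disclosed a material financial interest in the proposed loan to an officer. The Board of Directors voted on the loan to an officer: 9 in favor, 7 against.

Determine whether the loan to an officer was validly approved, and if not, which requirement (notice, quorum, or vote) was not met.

Valid — all requirements satisfied.

Notice: 8 business days given; 6 required (8 ≥ 6). Satisfied.
Quorum: 17 present, but the 1 interested director does not count, leaving 16. Quorum is 9. Satisfied.
Vote: the loan to an officer requires a majority of the disinterested directors present (17 − 1 = 16). A majority of 16 is 9, so 9 affirmative votes are needed; 9 voted in favor. Satisfied.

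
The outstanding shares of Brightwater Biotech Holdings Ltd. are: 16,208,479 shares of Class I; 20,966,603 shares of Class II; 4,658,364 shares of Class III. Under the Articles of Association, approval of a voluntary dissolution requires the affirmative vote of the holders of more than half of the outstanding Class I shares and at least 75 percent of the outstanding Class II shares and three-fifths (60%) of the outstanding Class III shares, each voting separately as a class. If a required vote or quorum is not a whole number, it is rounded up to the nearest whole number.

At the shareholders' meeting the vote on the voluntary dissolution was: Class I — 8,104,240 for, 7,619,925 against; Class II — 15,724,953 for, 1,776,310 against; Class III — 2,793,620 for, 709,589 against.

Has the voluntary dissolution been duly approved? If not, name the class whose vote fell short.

Not approved — the Class III shares did not give the required vote.

Class I: a majority of 16208479 is 8104240; 8,104,240 required, 8,104,240 in favor — approved.
Class II: 3/4 of 20966603 = 15724952.25, rounded up to 15724953; 15,724,953 required, 15,724,953 in favor — approved.
Class III: 3/5 of 4658364 = 2795018.40, rounded up to 2795019; 2,795,019 required, 2,793,620 in favor — not approved.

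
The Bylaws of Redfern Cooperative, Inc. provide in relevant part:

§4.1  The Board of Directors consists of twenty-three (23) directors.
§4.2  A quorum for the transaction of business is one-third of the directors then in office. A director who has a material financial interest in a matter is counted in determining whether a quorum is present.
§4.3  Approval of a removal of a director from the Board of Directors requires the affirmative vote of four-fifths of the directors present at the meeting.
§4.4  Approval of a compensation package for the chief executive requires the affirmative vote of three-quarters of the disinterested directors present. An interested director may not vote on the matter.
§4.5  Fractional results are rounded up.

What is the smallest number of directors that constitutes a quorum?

8

1/3 of 23 = 7.67, rounded up to 8.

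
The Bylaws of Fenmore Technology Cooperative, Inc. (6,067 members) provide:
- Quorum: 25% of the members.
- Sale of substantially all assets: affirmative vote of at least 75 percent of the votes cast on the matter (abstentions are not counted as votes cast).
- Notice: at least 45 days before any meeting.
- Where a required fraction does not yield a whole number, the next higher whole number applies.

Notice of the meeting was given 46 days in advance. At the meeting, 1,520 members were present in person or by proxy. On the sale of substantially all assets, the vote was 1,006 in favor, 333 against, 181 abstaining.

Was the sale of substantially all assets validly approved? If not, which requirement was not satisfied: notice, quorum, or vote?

Valid — all requirements satisfied.

Notice: 46 days given; 45 required. Satisfied.
Quorum: 25% of 6,067 = 1,516.75, rounded up to 1,517; 1,520 present. Satisfied.
Vote: requires three-fourths of the votes cast (1,520 − 181 abstaining = 1,339); 3/4 of 1339 = 1004.25, rounded up to 1005, so 1,005 needed; 1,006 in favor. Satisfied.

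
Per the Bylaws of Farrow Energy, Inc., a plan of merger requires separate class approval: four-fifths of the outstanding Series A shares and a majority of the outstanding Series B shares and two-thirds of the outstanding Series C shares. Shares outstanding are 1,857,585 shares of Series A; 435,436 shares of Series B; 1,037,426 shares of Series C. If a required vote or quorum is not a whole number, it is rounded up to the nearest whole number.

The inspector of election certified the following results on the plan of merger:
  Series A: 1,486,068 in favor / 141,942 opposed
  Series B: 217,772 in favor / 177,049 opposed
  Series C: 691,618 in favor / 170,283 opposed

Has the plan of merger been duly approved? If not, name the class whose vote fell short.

Series A: 4/5 of 1857585 = 1486068; 1,486,068 required, 1,486,068 in favor — approved.
Series B: a majority of 435436 is 217719; 217,719 required, 217,772 in favor — approved.
Series C: 2/3 of 1037426 = 691617.33, rounded up to 691618; 691,618 required, 691,618 in favor — approved.

Approved — every class gave the required vote.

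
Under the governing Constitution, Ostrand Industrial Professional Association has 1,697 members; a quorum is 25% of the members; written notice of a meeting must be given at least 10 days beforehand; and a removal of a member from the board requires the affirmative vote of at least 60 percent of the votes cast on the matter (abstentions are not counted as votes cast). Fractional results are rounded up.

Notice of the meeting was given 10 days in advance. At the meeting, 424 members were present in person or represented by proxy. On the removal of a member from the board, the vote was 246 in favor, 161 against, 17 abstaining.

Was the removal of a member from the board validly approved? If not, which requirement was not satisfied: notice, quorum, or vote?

Notice: 10 days given; 10 required. Satisfied.
Quorum: 25% of 1,697 = 424.25, rounded up to 425; 424 present. Not satisfied.
Vote: requires three-fifths of the votes cast (424 − 17 abstaining = 407); 3/5 of 407 = 244.20, rounded up to 245, so 245 needed; 246 in favor. Satisfied.

Invalid — quorum requirement not satisfied.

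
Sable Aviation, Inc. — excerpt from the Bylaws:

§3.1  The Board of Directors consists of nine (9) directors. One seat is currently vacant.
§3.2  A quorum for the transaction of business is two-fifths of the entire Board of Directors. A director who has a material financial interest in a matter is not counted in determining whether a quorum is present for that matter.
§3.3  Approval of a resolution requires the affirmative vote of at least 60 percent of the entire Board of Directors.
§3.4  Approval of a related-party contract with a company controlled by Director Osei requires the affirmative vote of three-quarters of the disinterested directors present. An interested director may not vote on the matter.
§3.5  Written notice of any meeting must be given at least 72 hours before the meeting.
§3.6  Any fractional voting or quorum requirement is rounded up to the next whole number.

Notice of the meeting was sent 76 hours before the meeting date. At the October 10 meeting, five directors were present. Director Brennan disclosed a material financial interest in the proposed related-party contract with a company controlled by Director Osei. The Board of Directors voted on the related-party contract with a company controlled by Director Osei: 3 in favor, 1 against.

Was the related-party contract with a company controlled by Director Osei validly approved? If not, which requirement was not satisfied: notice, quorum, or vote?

Valid — all requirements satisfied.

Notice: 76 hours given; 72 required (76 ≥ 72). Satisfied.
Quorum: 5 present, but the 1 interested director does not count, leaving 4. Quorum is 4. Satisfied.
Vote: the related-party contract with a company controlled by Director Osei requires three-fourths of the disinterested directors present (5 − 1 = 4). 3/4 of 4 = 3, so 3 affirmative votes are needed; 3 voted in favor. Satisfied.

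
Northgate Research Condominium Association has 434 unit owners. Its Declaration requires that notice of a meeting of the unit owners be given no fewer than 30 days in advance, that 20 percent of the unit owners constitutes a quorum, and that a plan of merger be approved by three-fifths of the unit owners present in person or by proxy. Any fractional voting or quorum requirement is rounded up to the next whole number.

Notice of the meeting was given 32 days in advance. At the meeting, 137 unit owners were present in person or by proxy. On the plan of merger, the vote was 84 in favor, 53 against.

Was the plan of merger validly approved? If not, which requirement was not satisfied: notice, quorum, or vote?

Valid — all requirements satisfied.

Notice: 32 days given; 30 required. Satisfied.
Quorum: 20% of 434 = 86.80, rounded up to 87; 137 present. Satisfied.
Vote: requires three-fifths of those present (137); 3/5 of 137 = 82.20, rounded up to 83, so 83 needed; 84 in favor. Satisfied.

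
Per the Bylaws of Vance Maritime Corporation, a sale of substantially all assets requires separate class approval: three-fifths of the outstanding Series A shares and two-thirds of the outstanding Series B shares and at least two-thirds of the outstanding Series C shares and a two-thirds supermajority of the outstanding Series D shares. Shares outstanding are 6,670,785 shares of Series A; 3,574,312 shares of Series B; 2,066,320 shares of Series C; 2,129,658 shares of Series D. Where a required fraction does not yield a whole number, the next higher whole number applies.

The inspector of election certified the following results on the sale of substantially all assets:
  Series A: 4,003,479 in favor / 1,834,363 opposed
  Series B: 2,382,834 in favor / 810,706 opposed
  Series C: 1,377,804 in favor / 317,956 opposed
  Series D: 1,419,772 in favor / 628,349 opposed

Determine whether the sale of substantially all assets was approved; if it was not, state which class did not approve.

Not approved — the Series B shares did not give the required vote.

Series A: 3/5 of 6670785 = 4002471; 4,002,471 required, 4,003,479 in favor — approved.
Series B: 2/3 of 3574312 = 2382874.67, rounded up to 2382875; 2,382,875 required, 2,382,834 in favor — not approved.
Series C: 2/3 of 2066320 = 1377546.67, rounded up to 1377547; 1,377,547 required, 1,377,804 in favor — approved.
Series D: 2/3 of 2129658 = 1419772; 1,419,772 required, 1,419,772 in favor — approved.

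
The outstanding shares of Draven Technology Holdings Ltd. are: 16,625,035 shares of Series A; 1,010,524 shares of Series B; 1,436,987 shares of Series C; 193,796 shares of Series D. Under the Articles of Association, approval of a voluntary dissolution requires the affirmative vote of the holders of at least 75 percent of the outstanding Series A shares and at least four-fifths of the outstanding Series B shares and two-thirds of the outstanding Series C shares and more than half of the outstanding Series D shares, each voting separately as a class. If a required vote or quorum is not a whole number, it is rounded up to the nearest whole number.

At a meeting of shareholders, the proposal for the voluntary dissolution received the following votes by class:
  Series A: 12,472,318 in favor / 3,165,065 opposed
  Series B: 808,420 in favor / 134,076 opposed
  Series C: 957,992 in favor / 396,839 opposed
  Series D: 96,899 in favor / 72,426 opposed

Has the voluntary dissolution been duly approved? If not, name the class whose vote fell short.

Approved — every class gave the required vote.

Series A: 3/4 of 16625035 = 12468776.25, rounded up to 12468777; 12,468,777 required, 12,472,318 in favor — approved.
Series B: 4/5 of 1010524 = 808419.20, rounded up to 808420; 808,420 required, 808,420 in favor — approved.
Series C: 2/3 of 1436987 = 957991.33, rounded up to 957992; 957,992 required, 957,992 in favor — approved.
Series D: a majority of 193796 is 96899; 96,899 required, 96,899 in favor — approved.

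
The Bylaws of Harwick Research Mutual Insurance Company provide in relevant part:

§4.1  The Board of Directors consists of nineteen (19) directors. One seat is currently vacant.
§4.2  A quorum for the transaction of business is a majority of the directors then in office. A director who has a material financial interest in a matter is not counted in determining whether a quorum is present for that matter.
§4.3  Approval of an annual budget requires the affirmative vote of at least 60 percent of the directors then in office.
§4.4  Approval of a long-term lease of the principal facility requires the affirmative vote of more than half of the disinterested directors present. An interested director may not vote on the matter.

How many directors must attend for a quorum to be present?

10

A majority of 18 is 10.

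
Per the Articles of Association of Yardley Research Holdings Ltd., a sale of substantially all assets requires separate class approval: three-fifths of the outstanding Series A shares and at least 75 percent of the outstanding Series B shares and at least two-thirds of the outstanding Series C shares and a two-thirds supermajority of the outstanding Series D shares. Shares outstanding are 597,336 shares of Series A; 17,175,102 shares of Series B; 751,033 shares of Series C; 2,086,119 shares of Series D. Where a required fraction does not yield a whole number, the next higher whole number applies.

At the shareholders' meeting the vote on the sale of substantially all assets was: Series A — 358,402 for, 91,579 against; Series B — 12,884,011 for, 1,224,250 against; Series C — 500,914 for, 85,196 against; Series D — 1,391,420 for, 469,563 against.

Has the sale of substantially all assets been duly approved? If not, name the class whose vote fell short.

Approved — every class gave the required vote.

Series A: 3/5 of 597336 = 358401.60, rounded up to 358402; 358,402 required, 358,402 in favor — approved.
Series B: 3/4 of 17175102 = 12881326.50, rounded up to 12881327; 12,881,327 required, 12,884,011 in favor — approved.
Series C: 2/3 of 751033 = 500688.67, rounded up to 500689; 500,689 required, 500,914 in favor — approved.
Series D: 2/3 of 2086119 = 1390746; 1,390,746 required, 1,391,420 in favor — approved.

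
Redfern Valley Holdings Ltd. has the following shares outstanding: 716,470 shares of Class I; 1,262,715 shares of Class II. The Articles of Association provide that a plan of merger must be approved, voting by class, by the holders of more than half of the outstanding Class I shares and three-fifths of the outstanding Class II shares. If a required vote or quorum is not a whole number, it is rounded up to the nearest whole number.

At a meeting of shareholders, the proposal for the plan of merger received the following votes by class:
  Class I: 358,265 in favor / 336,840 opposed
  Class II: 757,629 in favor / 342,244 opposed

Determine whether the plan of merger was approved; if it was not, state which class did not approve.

Approved — every class gave the required vote.

Class I: a majority of 716470 is 358236; 358,236 required, 358,265 in favor — approved.
Class II: 3/5 of 1262715 = 757629; 757,629 required, 757,629 in favor — approved.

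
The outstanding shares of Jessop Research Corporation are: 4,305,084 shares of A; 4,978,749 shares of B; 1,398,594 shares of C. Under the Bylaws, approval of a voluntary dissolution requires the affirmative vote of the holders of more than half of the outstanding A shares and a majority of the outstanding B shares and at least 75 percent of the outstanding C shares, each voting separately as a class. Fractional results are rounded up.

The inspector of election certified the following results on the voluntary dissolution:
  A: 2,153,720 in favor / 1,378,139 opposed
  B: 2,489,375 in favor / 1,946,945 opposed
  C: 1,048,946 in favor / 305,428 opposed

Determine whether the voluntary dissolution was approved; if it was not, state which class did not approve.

Approved — every class gave the required vote.

A: a majority of 4305084 is 2152543; 2,152,543 required, 2,153,720 in favor — approved.
B: a majority of 4978749 is 2489375; 2,489,375 required, 2,489,375 in favor — approved.
C: 3/4 of 1398594 = 1048945.50, rounded up to 1048946; 1,048,946 required, 1,048,946 in favor — approved.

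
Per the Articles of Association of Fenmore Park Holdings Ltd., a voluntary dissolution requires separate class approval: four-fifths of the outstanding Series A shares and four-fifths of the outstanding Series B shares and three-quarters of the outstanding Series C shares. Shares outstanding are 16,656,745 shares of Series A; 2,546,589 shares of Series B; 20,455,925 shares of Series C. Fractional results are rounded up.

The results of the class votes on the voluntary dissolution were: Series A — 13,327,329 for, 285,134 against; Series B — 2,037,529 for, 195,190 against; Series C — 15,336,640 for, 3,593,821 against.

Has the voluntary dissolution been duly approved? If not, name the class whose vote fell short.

Not approved — the Series C shares did not give the required vote.

Series A: 4/5 of 16656745 = 13325396; 13,325,396 required, 13,327,329 in favor — approved.
Series B: 4/5 of 2546589 = 2037271.20, rounded up to 2037272; 2,037,272 required, 2,037,529 in favor — approved.
Series C: 3/4 of 20455925 = 15341943.75, rounded up to 15341944; 15,341,944 required, 15,336,640 in favor — not approved.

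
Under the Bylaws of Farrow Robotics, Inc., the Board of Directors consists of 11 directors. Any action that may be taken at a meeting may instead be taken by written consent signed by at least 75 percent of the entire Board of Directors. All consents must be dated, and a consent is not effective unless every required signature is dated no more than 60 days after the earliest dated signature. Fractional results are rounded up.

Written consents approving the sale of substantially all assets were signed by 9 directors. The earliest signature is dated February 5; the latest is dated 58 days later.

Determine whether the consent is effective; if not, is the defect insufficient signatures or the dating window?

Effective — both the signature and dating-window requirements are satisfied.

Signatures required: at least 75 percent of 11 — 3/4 of 11 = 8.25, rounded up to 9, so 9 needed; 9 signed. Sufficient.
Dating window: the latest signature is 58 days after the earliest; the limit is 60 days. Within the window.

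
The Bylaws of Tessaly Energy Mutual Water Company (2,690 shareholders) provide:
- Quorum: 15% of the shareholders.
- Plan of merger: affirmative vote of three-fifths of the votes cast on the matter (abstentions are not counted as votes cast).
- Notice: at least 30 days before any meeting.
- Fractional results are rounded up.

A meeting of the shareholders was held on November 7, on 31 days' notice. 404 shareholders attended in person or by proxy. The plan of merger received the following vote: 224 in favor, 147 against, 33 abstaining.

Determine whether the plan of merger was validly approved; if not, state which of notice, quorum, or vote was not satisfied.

Notice: 31 days given; 30 required. Satisfied.
Quorum: 15% of 2,690 = 403.50, rounded up to 404; 404 present. Satisfied.
Vote: requires three-fifths of the votes cast (404 − 33 abstaining = 371); 3/5 of 371 = 222.60, rounded up to 223, so 223 needed; 224 in favor. Satisfied.

Valid — all requirements satisfied.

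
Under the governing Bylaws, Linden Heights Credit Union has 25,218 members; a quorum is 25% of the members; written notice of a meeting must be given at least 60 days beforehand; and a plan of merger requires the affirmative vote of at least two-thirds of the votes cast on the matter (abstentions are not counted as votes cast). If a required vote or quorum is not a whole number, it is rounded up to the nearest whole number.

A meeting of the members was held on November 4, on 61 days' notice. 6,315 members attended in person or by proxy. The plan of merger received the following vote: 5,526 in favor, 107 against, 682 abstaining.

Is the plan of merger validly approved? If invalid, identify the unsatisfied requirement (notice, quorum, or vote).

Notice: 61 days given; 60 required. Satisfied.
Quorum: 25% of 25,218 = 6,304.50, rounded up to 6,305; 6,315 present. Satisfied.
Vote: requires two-thirds of the votes cast (6,315 − 682 abstaining = 5,633); 2/3 of 5633 = 3755.33, rounded up to 3756, so 3,756 needed; 5,526 in favor. Satisfied.

Valid — all requirements satisfied.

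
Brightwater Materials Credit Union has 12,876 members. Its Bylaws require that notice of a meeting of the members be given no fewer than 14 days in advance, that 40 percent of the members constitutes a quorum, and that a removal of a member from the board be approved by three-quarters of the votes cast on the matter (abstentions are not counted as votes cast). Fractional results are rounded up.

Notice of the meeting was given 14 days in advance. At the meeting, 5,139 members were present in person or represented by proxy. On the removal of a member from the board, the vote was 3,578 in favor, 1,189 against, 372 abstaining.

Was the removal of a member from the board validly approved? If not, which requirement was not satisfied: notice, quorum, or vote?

Invalid — quorum requirement not satisfied.

Notice: 14 days given; 14 required. Satisfied.
Quorum: 40% of 12,876 = 5,150.40, rounded up to 5,151; 5,139 present. Not satisfied.
Vote: requires three-fourths of the votes cast (5,139 − 372 abstaining = 4,767); 3/4 of 4767 = 3575.25, rounded up to 3576, so 3,576 needed; 3,578 in favor. Satisfied.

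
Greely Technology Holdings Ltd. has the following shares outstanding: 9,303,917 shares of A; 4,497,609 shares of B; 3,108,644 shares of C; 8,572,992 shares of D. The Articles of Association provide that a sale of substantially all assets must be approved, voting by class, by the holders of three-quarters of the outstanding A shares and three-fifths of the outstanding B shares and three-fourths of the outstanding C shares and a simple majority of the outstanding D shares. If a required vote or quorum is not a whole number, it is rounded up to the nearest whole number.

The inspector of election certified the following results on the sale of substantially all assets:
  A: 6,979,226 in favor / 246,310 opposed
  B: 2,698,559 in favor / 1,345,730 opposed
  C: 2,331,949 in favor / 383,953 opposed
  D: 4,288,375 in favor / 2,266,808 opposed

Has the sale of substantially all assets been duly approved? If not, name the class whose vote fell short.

A: 3/4 of 9303917 = 6977937.75, rounded up to 6977938; 6,977,938 required, 6,979,226 in favor — approved.
B: 3/5 of 4497609 = 2698565.40, rounded up to 2698566; 2,698,566 required, 2,698,559 in favor — not approved.
C: 3/4 of 3108644 = 2331483; 2,331,483 required, 2,331,949 in favor — approved.
D: a majority of 8572992 is 4286497; 4,286,497 required, 4,288,375 in favor — approved.

Not approved — the B shares did not give the required vote.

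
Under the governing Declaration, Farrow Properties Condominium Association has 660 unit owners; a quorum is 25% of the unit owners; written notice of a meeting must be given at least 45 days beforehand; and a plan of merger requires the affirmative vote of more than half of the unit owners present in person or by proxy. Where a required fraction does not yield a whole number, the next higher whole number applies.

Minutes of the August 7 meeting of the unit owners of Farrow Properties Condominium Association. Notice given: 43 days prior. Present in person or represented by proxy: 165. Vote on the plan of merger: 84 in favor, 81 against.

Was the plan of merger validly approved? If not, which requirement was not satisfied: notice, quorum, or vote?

Notice: 43 days given; 45 required. Not satisfied.
Quorum: 25% of 660 = 165; 165 present. Satisfied.
Vote: requires a majority of those present (165); a majority of 165 is 83, so 83 needed; 84 in favor. Satisfied.

Invalid — notice requirement not satisfied.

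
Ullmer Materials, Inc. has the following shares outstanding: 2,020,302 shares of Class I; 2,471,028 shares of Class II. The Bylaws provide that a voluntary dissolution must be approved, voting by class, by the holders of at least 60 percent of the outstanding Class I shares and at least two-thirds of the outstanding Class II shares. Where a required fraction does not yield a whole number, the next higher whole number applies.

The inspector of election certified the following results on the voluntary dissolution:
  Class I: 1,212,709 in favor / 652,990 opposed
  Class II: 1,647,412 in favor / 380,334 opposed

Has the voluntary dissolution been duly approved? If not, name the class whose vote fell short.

Approved — every class gave the required vote.

Class I: 3/5 of 2020302 = 1212181.20, rounded up to 1212182; 1,212,182 required, 1,212,709 in favor — approved.
Class II: 2/3 of 2471028 = 1647352; 1,647,352 required, 1,647,412 in favor — approved.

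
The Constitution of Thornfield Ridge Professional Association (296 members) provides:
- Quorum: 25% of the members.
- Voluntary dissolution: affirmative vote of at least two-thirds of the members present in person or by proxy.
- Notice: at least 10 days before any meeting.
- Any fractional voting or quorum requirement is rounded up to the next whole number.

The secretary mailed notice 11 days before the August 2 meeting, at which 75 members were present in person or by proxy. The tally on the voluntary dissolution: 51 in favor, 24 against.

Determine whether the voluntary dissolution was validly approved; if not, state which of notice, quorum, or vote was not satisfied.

Valid — all requirements satisfied.

Notice: 11 days given; 10 required. Satisfied.
Quorum: 25% of 296 = 74; 75 present. Satisfied.
Vote: requires two-thirds of those present (75); 2/3 of 75 = 50, so 50 needed; 51 in favor. Satisfied.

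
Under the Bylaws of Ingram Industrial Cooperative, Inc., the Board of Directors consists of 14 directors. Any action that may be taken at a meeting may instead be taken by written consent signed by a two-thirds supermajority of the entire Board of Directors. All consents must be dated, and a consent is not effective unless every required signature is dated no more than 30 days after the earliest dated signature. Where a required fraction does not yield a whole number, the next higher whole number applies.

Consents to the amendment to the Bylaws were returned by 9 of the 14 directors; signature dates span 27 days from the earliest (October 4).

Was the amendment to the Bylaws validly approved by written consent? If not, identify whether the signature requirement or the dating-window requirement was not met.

Signatures required: a two-thirds supermajority of 14 — 2/3 of 14 = 9.33, rounded up to 10, so 10 needed; 9 signed. Insufficient.
Dating window: the latest signature is 27 days after the earliest; the limit is 30 days. Within the window.

Not effective — insufficient signatures.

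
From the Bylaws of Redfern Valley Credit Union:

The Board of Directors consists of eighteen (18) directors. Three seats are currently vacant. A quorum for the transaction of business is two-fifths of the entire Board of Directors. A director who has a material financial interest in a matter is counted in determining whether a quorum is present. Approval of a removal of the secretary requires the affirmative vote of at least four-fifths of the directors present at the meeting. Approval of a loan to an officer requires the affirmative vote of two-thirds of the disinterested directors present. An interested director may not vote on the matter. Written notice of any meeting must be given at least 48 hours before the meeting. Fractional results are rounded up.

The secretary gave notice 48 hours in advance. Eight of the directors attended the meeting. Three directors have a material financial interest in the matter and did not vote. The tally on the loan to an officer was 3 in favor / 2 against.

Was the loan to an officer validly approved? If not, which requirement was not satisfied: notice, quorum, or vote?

Notice: 48 hours given; 48 required (48 ≥ 48). Satisfied.
Quorum: 8 present (interested directors count toward quorum); quorum is 8. Satisfied.
Vote: the loan to an officer requires two-thirds of the disinterested directors present (8 − 3 = 5). 2/3 of 5 = 3.33, rounded up to 4, so 4 affirmative votes are needed; 3 voted in favor. Not satisfied.

Invalid — vote requirement not satisfied.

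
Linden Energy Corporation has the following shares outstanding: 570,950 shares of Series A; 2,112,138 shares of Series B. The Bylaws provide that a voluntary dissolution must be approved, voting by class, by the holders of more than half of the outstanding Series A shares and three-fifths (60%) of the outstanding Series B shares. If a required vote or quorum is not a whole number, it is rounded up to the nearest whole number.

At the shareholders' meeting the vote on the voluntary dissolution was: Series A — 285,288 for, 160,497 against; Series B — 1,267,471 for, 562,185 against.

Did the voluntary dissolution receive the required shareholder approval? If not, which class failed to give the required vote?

Series A: a majority of 570950 is 285476; 285,476 required, 285,288 in favor — not approved.
Series B: 3/5 of 2112138 = 1267282.80, rounded up to 1267283; 1,267,283 required, 1,267,471 in favor — approved.

Not approved — the Series A shares did not give the required vote.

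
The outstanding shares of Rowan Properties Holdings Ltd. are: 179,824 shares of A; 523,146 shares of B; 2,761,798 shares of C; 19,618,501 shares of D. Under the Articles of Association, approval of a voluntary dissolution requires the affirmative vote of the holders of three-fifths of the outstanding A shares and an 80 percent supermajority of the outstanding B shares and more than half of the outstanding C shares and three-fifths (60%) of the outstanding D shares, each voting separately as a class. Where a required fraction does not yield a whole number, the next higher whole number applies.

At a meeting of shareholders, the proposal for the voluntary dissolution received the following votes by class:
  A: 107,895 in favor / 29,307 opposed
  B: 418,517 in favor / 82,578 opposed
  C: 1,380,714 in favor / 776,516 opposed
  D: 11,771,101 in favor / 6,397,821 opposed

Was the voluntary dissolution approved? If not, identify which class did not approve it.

Not approved — the C shares did not give the required vote.

A: 3/5 of 179824 = 107894.40, rounded up to 107895; 107,895 required, 107,895 in favor — approved.
B: 4/5 of 523146 = 418516.80, rounded up to 418517; 418,517 required, 418,517 in favor — approved.
C: a majority of 2761798 is 1380900; 1,380,900 required, 1,380,714 in favor — not approved.
D: 3/5 of 19618501 = 11771100.60, rounded up to 11771101; 11,771,101 required, 11,771,101 in favor — approved.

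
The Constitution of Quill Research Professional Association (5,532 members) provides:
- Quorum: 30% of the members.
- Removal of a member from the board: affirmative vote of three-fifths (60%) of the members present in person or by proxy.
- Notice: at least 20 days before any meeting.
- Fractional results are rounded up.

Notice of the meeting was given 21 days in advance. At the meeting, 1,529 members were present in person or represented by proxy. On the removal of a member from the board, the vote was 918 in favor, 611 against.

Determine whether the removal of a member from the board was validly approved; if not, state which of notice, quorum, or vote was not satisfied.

Invalid — quorum requirement not satisfied.

Notice: 21 days given; 20 required. Satisfied.
Quorum: 30% of 5,532 = 1,659.60, rounded up to 1,660; 1,529 present. Not satisfied.
Vote: requires three-fifths of those present (1,529); 3/5 of 1529 = 917.40, rounded up to 918, so 918 needed; 918 in favor. Satisfied.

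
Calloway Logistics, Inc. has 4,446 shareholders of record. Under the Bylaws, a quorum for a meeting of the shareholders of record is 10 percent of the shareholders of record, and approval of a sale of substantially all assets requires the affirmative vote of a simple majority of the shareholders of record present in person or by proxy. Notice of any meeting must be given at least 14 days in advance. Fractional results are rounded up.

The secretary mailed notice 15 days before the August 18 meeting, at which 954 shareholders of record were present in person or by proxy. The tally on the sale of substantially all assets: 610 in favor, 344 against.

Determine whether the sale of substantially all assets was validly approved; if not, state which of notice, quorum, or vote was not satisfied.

Notice: 15 days given; 14 required. Satisfied.
Quorum: 10% of 4,446 = 444.60, rounded up to 445; 954 present. Satisfied.
Vote: requires a majority of those present (954); a majority of 954 is 478, so 478 needed; 610 in favor. Satisfied.

Valid — all requirements satisfied.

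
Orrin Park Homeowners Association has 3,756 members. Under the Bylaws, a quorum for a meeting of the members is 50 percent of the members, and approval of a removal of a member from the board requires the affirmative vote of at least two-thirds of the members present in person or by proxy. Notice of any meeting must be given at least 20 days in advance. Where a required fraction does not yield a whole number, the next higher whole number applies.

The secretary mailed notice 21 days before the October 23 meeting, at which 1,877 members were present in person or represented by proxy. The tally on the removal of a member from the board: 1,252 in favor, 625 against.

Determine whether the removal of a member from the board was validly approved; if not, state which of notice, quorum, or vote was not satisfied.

Notice: 21 days given; 20 required. Satisfied.
Quorum: 50% of 3,756 = 1,878; 1,877 present. Not satisfied.
Vote: requires two-thirds of those present (1,877); 2/3 of 1877 = 1251.33, rounded up to 1252, so 1,252 needed; 1,252 in favor. Satisfied.

Invalid — quorum requirement not satisfied.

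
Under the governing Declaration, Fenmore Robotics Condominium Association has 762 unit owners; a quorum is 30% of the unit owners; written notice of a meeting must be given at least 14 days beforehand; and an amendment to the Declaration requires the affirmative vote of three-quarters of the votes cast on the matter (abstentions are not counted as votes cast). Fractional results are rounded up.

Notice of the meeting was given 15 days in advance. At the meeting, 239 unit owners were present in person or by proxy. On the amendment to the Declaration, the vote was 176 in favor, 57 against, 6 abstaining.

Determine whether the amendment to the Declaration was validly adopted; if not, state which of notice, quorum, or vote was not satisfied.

Notice: 15 days given; 14 required. Satisfied.
Quorum: 30% of 762 = 228.60, rounded up to 229; 239 present. Satisfied.
Vote: requires three-fourths of the votes cast (239 − 6 abstaining = 233); 3/4 of 233 = 174.75, rounded up to 175, so 175 needed; 176 in favor. Satisfied.

Valid — all requirements satisfied.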